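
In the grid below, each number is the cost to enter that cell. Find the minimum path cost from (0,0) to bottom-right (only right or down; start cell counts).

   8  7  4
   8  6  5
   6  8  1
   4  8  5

30

Take r0c0→r0c1→r0c2→r1c2→r2c2→r3c2 for a total of 8 + 7 + 4 + 5 + 1 + 5 = 30.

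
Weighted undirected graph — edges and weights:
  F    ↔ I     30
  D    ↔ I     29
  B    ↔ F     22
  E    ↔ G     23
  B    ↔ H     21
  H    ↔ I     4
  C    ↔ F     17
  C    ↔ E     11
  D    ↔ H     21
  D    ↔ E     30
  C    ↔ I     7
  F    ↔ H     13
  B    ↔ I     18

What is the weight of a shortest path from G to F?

Checking several routes:
G-E-C-I-F: 23 + 11 + 7 + 30 = 71
G-E-C-I-H-F: 23 + 11 + 7 + 4 + 13 = 58
G-E-C-F: 23 + 11 + 17 = 51
G-E-C-I-B-F: 23 + 11 + 7 + 18 + 22 = 81
The minimum is 51.

51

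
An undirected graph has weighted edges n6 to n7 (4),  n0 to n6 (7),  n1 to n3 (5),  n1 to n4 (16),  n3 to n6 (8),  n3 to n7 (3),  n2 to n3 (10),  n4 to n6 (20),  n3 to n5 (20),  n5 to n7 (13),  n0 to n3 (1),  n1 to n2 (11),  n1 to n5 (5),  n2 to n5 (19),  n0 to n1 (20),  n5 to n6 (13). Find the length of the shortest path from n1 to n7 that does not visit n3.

18

Some routes from n1 to n7 avoiding n3:
n1 - n4 - n6 - n7: 16 + 20 + 4 = 40
n1 - n5 - n7: 5 + 13 = 18
n1 - n5 - n6 - n7: 5 + 13 + 4 = 22
n1 - n0 - n6 - n7: 20 + 7 + 4 = 31
The minimum is 18.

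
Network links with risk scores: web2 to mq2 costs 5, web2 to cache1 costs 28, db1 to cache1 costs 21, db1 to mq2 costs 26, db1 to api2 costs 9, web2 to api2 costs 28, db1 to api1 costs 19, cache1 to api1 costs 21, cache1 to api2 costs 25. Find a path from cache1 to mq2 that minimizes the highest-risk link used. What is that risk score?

Checking several routes:
cache1 -> api2 -> db1 -> mq2: max(25, 9, 26) = 26
cache1 -> db1 -> mq2: max(21, 26) = 26
cache1 -> db1 -> api2 -> web2 -> mq2: max(21, 9, 28, 5) = 28
cache1 -> api1 -> db1 -> mq2: max(21, 19, 26) = 26
Smallest bottleneck: 26.

26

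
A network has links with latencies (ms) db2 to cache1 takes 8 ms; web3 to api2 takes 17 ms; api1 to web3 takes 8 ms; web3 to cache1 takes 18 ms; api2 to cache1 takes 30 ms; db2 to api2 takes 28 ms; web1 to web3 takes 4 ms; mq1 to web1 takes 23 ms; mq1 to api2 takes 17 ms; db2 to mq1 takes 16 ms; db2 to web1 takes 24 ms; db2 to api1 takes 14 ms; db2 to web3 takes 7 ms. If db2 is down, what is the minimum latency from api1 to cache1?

Candidate routes:
api1 → web3 → cache1: 8 + 18 = 26
api1 → web3 → web1 → mq1 → api2 → cache1: 8 + 4 + 23 + 17 + 30 = 82
api1 → web3 → api2 → cache1: 8 + 17 + 30 = 55
The minimum is 26 ms.

26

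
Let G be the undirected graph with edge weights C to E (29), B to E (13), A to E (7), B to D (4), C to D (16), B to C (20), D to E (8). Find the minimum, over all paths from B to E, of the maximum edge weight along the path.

8

Checking several routes:
B→C→D→E: max(20, 16, 8) = 20
B→D→E: max(4, 8) = 8
B→E: max(13) = 13
Smallest bottleneck: 8.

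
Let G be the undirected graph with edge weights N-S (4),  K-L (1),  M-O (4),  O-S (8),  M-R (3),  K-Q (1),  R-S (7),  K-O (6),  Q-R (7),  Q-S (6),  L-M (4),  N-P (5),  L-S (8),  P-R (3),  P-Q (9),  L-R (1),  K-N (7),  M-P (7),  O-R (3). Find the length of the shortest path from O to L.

4

Comparing a few candidate routes:
O→M→R→L: 4 + 3 + 1 = 8
O→R→L: 3 + 1 = 4
O→M→L: 4 + 4 = 8
O→K→L: 6 + 1 = 7
The minimum is 4.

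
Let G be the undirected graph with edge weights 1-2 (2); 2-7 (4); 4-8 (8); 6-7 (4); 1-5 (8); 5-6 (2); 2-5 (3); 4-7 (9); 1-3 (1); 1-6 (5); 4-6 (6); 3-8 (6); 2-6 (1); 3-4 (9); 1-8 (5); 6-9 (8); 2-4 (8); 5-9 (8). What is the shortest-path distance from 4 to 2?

Comparing a few candidate routes:
4 - 3 - 1 - 2: 9 + 1 + 2 = 12
4 - 6 - 1 - 2: 6 + 5 + 2 = 13
4 - 6 - 5 - 2: 6 + 2 + 3 = 11
4 - 6 - 2: 6 + 1 = 7
4 - 2: 8
Shortest: 7.

7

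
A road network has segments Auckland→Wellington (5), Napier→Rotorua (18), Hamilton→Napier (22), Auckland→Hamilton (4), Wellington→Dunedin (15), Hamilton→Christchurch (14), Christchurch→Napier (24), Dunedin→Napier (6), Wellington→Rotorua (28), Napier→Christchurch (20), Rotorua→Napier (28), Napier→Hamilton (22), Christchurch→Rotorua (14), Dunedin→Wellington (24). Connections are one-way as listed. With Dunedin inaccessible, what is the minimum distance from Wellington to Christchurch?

76

Candidate routes:
Wellington -> Rotorua -> Napier -> Christchurch: 28 + 28 + 20 = 76
Wellington -> Rotorua -> Napier -> Hamilton -> Christchurch: 28 + 28 + 22 + 14 = 92
The minimum is 76 km.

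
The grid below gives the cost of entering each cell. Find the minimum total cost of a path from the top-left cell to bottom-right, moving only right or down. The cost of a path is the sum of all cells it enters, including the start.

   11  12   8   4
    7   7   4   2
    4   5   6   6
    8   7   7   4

Cheapest: [0,0] -> [1,0] -> [1,1] -> [1,2] -> [1,3] -> [2,3] -> [3,3]
  11 + 7 + 7 + 4 + 2 + 6 + 4 = 41
For comparison, the top-then-right route costs 47.

41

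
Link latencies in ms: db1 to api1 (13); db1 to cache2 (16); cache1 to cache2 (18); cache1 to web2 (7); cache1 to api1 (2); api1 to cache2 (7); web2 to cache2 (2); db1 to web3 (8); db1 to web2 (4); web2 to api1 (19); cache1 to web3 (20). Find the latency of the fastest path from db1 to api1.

Checking several routes:
db1→web2→cache1→api1: 4 + 7 + 2 = 13
db1→web2→cache2→api1: 4 + 2 + 7 = 13
db1→web2→api1: 4 + 19 = 23
db1→api1: 13
db1→cache2→api1: 16 + 7 = 23
The minimum is 13 ms.

13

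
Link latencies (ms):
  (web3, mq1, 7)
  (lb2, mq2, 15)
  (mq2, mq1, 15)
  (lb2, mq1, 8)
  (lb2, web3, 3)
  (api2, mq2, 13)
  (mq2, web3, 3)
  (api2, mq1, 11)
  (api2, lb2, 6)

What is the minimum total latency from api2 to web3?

9

Some routes from api2 to web3:
api2→mq1→lb2→web3: 11 + 8 + 3 = 22
api2→lb2→web3: 6 + 3 = 9
api2→mq1→web3: 11 + 7 = 18
api2→mq2→web3: 13 + 3 = 16
api2→lb2→mq1→web3: 6 + 8 + 7 = 21
api2→lb2→mq2→web3: 6 + 15 + 3 = 24
The minimum is 9 ms.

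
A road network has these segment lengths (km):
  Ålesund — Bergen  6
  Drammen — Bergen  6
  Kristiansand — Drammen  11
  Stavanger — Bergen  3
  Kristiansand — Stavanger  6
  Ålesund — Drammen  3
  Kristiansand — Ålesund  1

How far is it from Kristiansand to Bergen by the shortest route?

Routes from Kristiansand to Bergen:
Kristiansand -> Stavanger -> Bergen: 6 + 3 = 9
Kristiansand -> Ålesund -> Drammen -> Bergen: 1 + 3 + 6 = 10
Kristiansand -> Drammen -> Ålesund -> Bergen: 11 + 3 + 6 = 20
Kristiansand -> Ålesund -> Bergen: 1 + 6 = 7
Kristiansand -> Drammen -> Bergen: 11 + 6 = 17
Shortest: 7 km.

7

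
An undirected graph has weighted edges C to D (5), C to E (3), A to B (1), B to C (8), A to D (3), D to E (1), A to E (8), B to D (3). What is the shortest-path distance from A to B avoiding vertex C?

Paths from A to B avoiding C:
A - D - B: 3 + 3 = 6
A - E - D - B: 8 + 1 + 3 = 12
A - B: 1
The minimum is 1.

1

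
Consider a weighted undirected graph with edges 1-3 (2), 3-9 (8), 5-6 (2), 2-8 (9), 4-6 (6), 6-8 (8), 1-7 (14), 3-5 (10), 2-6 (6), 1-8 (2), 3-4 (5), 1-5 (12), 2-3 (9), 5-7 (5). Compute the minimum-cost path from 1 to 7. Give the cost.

Comparing a few candidate routes:
1 -> 5 -> 7: 12 + 5 = 17
1 -> 3 -> 5 -> 7: 2 + 10 + 5 = 17
1 -> 7: 14
1 -> 8 -> 6 -> 5 -> 7: 2 + 8 + 2 + 5 = 17
Shortest: 14.

14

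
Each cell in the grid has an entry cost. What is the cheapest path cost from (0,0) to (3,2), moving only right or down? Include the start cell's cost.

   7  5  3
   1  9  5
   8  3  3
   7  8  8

Path (0,0) (1,0) (2,0) (2,1) (2,2) (3,2): 7 + 1 + 8 + 3 + 3 + 8 = 30.

30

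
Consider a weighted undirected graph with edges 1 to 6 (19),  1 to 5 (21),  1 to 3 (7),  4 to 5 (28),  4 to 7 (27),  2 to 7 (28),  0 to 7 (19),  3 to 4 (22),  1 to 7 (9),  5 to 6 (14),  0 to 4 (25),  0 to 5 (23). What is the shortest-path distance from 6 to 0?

37

Some routes from 6 to 0:
6 → 5 → 0: 14 + 23 = 37
6 → 5 → 1 → 7 → 0: 14 + 21 + 9 + 19 = 63
6 → 1 → 5 → 0: 19 + 21 + 23 = 63
6 → 1 → 7 → 0: 19 + 9 + 19 = 47
Shortest: 37.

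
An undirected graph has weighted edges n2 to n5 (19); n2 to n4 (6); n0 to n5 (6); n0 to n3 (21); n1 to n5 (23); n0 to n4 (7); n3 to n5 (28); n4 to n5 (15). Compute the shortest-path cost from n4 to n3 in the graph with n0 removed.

43

Paths from n4 to n3 avoiding n0:
n4 -> n2 -> n5 -> n3: 6 + 19 + 28 = 53
n4 -> n5 -> n3: 15 + 28 = 43
The minimum is 43.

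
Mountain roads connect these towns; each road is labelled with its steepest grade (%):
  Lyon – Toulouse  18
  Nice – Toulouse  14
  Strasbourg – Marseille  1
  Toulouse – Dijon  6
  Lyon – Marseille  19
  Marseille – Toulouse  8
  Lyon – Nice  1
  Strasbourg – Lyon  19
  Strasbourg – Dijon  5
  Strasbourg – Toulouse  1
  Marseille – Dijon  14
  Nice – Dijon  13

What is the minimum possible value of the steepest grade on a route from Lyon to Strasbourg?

Checking several routes:
Lyon → Nice → Dijon → Toulouse → Marseille → Strasbourg: max(1, 13, 6, 8, 1) = 13
Lyon → Nice → Toulouse → Dijon → Strasbourg: max(1, 14, 6, 5) = 14
Lyon → Nice → Dijon → Marseille → Toulouse → Strasbourg: max(1, 13, 14, 8, 1) = 14
Lyon → Nice → Dijon → Strasbourg: max(1, 13, 5) = 13
Lyon → Nice → Dijon → Marseille → Strasbourg: max(1, 13, 14, 1) = 14
Lyon → Nice → Dijon → Toulouse → Strasbourg: max(1, 13, 6, 1) = 13
The minimum achievable maximum is 13%.

13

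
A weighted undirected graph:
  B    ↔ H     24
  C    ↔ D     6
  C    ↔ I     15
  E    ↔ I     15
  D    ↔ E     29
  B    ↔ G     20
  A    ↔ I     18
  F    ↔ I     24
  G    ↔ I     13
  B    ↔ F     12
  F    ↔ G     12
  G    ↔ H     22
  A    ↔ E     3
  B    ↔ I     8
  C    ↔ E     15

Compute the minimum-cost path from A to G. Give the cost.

Checking several routes:
A - I - G: 18 + 13 = 31
A - E - I - G: 3 + 15 + 13 = 31
A - E - I - B - G: 3 + 15 + 8 + 20 = 46
A - E - C - I - G: 3 + 15 + 15 + 13 = 46
Best route has total 31.

31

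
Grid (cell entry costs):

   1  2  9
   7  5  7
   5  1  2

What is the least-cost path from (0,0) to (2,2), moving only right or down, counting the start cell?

11

Best path: r0c0→r0c1→r1c1→r2c1→r2c2
Cost: 1 + 2 + 5 + 1 + 2 = 11
(Top row then right column would cost 21.)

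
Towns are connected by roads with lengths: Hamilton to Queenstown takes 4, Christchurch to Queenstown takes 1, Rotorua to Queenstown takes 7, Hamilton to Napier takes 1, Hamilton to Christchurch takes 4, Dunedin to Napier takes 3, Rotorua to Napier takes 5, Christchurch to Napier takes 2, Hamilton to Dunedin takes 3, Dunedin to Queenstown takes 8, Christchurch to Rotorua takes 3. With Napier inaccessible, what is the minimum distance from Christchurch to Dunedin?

7

Candidate routes:
Christchurch → Queenstown → Dunedin: 1 + 8 = 9
Christchurch → Hamilton → Queenstown → Dunedin: 4 + 4 + 8 = 16
Christchurch → Rotorua → Queenstown → Hamilton → Dunedin: 3 + 7 + 4 + 3 = 17
Christchurch → Rotorua → Queenstown → Dunedin: 3 + 7 + 8 = 18
Christchurch → Queenstown → Hamilton → Dunedin: 1 + 4 + 3 = 8
Christchurch → Hamilton → Dunedin: 4 + 3 = 7
Shortest: 7.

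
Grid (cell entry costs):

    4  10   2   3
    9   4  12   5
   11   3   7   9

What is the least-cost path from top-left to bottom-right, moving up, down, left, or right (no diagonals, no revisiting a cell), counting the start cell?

Best path: r0c0 -> r0c1 -> r0c2 -> r0c3 -> r1c3 -> r2c3
Cost: 4 + 10 + 2 + 3 + 5 + 9 = 33

33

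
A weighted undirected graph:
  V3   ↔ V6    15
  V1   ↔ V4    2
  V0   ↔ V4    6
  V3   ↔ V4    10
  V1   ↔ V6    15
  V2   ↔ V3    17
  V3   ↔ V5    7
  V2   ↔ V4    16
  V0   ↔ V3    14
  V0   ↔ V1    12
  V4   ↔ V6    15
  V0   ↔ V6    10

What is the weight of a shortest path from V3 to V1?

12

A few of the V3→V1 routes:
V3 → V4 → V0 → V1: 10 + 6 + 12 = 28
V3 → V0 → V4 → V1: 14 + 6 + 2 = 22
V3 → V4 → V1: 10 + 2 = 12
V3 → V0 → V1: 14 + 12 = 26
Best route has total 12.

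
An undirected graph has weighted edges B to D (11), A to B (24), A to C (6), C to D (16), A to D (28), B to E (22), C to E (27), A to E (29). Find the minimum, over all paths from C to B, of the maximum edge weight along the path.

Checking several routes:
C - D - A - B: max(16, 28, 24) = 28
C - A - B: max(6, 24) = 24
C - D - B: max(16, 11) = 16
C - E - B: max(27, 22) = 27
C - A - D - B: max(6, 28, 11) = 28
Best route has worst link 16.

16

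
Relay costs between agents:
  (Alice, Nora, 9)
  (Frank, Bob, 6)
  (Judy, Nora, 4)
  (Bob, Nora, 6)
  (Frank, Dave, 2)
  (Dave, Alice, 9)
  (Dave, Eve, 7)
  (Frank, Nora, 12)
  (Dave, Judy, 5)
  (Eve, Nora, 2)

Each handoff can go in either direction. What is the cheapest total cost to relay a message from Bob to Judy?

10

A few of the Bob→Judy routes:
Bob → Frank → Dave → Judy: 6 + 2 + 5 = 13
Bob → Frank → Dave → Eve → Nora → Judy: 6 + 2 + 7 + 2 + 4 = 21
Bob → Nora → Eve → Dave → Judy: 6 + 2 + 7 + 5 = 20
Bob → Nora → Judy: 6 + 4 = 10
Best route has total 10.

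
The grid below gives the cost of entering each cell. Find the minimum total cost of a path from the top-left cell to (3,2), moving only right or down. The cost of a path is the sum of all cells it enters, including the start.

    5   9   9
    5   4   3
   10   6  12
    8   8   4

32

Cheapest: [0,0] → [1,0] → [1,1] → [2,1] → [3,1] → [3,2]
  5 + 5 + 4 + 6 + 8 + 4 = 32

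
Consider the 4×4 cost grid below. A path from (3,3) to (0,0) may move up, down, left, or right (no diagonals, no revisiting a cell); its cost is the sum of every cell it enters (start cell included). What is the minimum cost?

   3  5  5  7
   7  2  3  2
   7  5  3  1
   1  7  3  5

Take (3,3)→(2,3)→(1,3)→(1,2)→(1,1)→(0,1)→(0,0) for a total of 5 + 1 + 2 + 3 + 2 + 5 + 3 = 21.

21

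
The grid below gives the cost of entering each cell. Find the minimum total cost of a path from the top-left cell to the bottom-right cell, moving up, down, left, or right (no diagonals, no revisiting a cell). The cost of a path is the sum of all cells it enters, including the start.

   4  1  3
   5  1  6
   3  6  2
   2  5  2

16

Path (0,0)→(0,1)→(1,1)→(1,2)→(2,2)→(3,2): 4 + 1 + 1 + 6 + 2 + 2 = 16.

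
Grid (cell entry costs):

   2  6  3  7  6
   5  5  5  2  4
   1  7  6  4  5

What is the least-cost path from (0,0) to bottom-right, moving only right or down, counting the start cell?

27

Path [0,0] -> [0,1] -> [0,2] -> [1,2] -> [1,3] -> [1,4] -> [2,4]: 2 + 6 + 3 + 5 + 2 + 4 + 5 = 27.
For comparison, the top-then-right route costs 33.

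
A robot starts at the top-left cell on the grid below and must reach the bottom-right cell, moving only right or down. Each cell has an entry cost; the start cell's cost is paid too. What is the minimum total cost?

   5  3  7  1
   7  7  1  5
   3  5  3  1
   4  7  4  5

25

Path r0c0 -> r0c1 -> r0c2 -> r1c2 -> r2c2 -> r2c3 -> r3c3: 5 + 3 + 7 + 1 + 3 + 1 + 5 = 25.
(Top row then right column would cost 27.)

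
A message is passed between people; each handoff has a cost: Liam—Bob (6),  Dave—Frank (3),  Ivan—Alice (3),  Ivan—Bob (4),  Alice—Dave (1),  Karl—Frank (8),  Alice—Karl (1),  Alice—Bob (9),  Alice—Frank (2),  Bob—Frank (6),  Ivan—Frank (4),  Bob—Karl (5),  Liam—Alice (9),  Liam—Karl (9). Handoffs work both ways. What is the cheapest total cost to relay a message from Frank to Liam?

Comparing a few candidate routes:
Frank - Bob - Liam: 6 + 6 = 12
Frank - Alice - Karl - Liam: 2 + 1 + 9 = 12
Frank - Dave - Alice - Liam: 3 + 1 + 9 = 13
Frank - Alice - Liam: 2 + 9 = 11
Frank - Ivan - Bob - Liam: 4 + 4 + 6 = 14
Best route has total 11.

11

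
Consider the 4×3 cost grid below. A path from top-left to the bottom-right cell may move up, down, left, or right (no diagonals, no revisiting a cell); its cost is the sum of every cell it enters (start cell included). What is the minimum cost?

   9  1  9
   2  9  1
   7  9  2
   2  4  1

23

Best path: r0c0→r0c1→r0c2→r1c2→r2c2→r3c2
Cost: 9 + 1 + 9 + 1 + 2 + 1 = 23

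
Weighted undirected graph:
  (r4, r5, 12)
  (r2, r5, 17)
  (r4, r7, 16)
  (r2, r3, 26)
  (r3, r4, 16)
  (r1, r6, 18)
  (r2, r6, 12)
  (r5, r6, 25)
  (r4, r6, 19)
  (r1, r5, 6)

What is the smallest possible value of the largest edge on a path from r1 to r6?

A few of the r1→r6 routes:
r1 -> r5 -> r4 -> r6: max(6, 12, 19) = 19
r1 -> r5 -> r6: max(6, 25) = 25
r1 -> r5 -> r2 -> r6: max(6, 17, 12) = 17
r1 -> r6: max(18) = 18
Smallest bottleneck: 17.

17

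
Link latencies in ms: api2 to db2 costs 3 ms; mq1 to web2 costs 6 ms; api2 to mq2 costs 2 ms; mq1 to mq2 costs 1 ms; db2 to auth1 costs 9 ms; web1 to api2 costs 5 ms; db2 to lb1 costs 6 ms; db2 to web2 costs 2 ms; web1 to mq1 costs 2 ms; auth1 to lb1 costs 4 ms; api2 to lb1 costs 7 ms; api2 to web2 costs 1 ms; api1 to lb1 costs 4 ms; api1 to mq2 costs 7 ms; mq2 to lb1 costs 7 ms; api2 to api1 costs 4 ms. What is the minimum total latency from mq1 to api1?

7

Some routes from mq1 to api1:
mq1 → web1 → api2 → api1: 2 + 5 + 4 = 11
mq1 → web2 → api2 → api1: 6 + 1 + 4 = 11
mq1 → mq2 → api2 → api1: 1 + 2 + 4 = 7
mq1 → mq2 → api1: 1 + 7 = 8
Best route has total 7 ms.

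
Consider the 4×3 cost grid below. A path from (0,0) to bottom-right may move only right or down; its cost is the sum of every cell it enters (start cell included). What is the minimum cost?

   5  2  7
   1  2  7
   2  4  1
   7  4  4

One optimal route is [0,0]→[1,0]→[1,1]→[2,1]→[2,2]→[3,2].
Its cost is 5 + 1 + 2 + 4 + 1 + 4 = 17.
For comparison, the top-then-right route costs 26.

17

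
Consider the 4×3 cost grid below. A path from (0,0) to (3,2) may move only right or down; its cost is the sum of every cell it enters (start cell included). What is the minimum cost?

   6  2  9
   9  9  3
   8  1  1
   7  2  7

26

Cheapest: (0,0) → (0,1) → (1,1) → (2,1) → (2,2) → (3,2)
  6 + 2 + 9 + 1 + 1 + 7 = 26
For comparison, the top-then-right route costs 28.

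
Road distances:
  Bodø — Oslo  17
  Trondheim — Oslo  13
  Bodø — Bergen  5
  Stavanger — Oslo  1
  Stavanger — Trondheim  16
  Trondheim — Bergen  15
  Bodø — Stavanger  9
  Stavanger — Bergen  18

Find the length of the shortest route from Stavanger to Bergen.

14

Some routes from Stavanger to Bergen:
Stavanger-Bergen: 18
Stavanger-Bodø-Bergen: 9 + 5 = 14
Stavanger-Trondheim-Oslo-Bodø-Bergen: 16 + 13 + 17 + 5 = 51
Stavanger-Oslo-Trondheim-Bergen: 1 + 13 + 15 = 29
Stavanger-Oslo-Bodø-Bergen: 1 + 17 + 5 = 23
Stavanger-Trondheim-Bergen: 16 + 15 = 31
Shortest: 14.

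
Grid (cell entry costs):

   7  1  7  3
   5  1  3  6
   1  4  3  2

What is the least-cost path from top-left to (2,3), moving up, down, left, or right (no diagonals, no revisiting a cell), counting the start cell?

Cheapest: [0,0] → [0,1] → [1,1] → [1,2] → [2,2] → [2,3]
  7 + 1 + 1 + 3 + 3 + 2 = 17

17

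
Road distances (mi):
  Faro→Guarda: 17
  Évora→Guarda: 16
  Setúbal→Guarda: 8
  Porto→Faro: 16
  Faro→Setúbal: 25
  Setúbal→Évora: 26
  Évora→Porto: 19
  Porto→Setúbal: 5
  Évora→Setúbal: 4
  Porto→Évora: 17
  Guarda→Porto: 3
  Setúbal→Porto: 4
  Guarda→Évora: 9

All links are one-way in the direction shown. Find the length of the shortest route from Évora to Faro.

24

Paths from Évora to Faro:
Évora-Setúbal-Porto-Faro: 4 + 4 + 16 = 24
Évora-Setúbal-Guarda-Porto-Faro: 4 + 8 + 3 + 16 = 31
Évora-Porto-Faro: 19 + 16 = 35
Évora-Guarda-Porto-Faro: 16 + 3 + 16 = 35
The minimum is 24 mi.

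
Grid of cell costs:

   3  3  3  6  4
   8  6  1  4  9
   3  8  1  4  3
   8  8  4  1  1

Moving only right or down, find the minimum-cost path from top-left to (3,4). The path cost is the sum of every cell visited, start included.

17

Cheapest: r0c0 -> r0c1 -> r0c2 -> r1c2 -> r2c2 -> r2c3 -> r3c3 -> r3c4
  3 + 3 + 3 + 1 + 1 + 4 + 1 + 1 = 17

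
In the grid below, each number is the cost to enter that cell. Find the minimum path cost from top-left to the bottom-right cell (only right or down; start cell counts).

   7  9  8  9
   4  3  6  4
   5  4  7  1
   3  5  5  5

Cheapest: r0c0 → r1c0 → r1c1 → r1c2 → r1c3 → r2c3 → r3c3
  7 + 4 + 3 + 6 + 4 + 1 + 5 = 30
For comparison, the top-then-right route costs 43.

30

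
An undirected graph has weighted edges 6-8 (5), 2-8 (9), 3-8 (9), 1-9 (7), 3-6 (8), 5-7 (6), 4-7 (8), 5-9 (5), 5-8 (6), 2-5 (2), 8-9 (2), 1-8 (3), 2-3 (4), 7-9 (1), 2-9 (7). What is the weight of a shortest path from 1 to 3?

12

A few of the 1→3 routes:
1→8→2→3: 3 + 9 + 4 = 16
1→8→9→2→3: 3 + 2 + 7 + 4 = 16
1→8→3: 3 + 9 = 12
1→8→5→2→3: 3 + 6 + 2 + 4 = 15
1→8→9→5→2→3: 3 + 2 + 5 + 2 + 4 = 16
The minimum is 12.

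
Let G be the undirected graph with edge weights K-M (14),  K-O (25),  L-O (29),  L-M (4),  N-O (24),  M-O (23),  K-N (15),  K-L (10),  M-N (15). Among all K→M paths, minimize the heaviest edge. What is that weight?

Checking several routes:
K-O-M: max(25, 23) = 25
K-L-M: max(10, 4) = 10
K-O-N-M: max(25, 24, 15) = 25
K-N-M: max(15, 15) = 15
K-M: max(14) = 14
K-N-O-M: max(15, 24, 23) = 24
The minimum achievable maximum is 10.

10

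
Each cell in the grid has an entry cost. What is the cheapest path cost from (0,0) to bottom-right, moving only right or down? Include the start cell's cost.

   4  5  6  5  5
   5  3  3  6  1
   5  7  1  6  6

Take [0,0] -> [0,1] -> [1,1] -> [1,2] -> [1,3] -> [1,4] -> [2,4] for a total of 4 + 5 + 3 + 3 + 6 + 1 + 6 = 28.
(Top row then right column would cost 32.)

28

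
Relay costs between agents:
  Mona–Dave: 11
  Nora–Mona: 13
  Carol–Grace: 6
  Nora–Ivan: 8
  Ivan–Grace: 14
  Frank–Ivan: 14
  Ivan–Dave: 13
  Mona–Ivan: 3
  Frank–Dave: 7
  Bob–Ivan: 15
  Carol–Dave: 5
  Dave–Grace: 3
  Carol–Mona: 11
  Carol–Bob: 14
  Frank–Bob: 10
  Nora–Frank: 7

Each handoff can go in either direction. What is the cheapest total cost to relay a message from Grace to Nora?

17

Some routes from Grace to Nora:
Grace - Ivan - Nora: 14 + 8 = 22
Grace - Dave - Frank - Nora: 3 + 7 + 7 = 17
Grace - Dave - Mona - Ivan - Nora: 3 + 11 + 3 + 8 = 25
Grace - Dave - Mona - Nora: 3 + 11 + 13 = 27
Grace - Dave - Ivan - Nora: 3 + 13 + 8 = 24
Grace - Carol - Dave - Frank - Nora: 6 + 5 + 7 + 7 = 25
Shortest: 17.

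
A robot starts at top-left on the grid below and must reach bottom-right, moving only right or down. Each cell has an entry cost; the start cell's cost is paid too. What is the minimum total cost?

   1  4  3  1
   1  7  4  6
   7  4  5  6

21

Path r0c0 → r0c1 → r0c2 → r0c3 → r1c3 → r2c3: 1 + 4 + 3 + 1 + 6 + 6 = 21.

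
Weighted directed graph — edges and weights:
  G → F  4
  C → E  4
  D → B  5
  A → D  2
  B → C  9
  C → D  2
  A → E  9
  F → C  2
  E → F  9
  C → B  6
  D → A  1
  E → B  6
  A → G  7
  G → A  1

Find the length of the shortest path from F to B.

Candidate routes:
F→C→B: 2 + 6 = 8
F→C→E→B: 2 + 4 + 6 = 12
F→C→D→A→E→B: 2 + 2 + 1 + 9 + 6 = 20
F→C→D→B: 2 + 2 + 5 = 9
The minimum is 8.

8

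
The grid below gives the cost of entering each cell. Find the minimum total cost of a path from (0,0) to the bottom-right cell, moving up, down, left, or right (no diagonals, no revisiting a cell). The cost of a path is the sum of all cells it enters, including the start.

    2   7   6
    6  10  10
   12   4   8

Take [0,0]→[1,0]→[1,1]→[2,1]→[2,2] for a total of 2 + 6 + 10 + 4 + 8 = 30.

30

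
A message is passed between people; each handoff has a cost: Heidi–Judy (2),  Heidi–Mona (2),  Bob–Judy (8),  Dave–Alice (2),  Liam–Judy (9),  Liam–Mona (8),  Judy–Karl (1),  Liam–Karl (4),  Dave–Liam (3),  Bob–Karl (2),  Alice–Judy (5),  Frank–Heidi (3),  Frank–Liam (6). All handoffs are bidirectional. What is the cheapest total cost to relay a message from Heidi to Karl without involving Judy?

Paths from Heidi to Karl avoiding Judy:
Heidi-Mona-Liam-Karl: 2 + 8 + 4 = 14
Heidi-Frank-Liam-Karl: 3 + 6 + 4 = 13
The minimum is 13.

13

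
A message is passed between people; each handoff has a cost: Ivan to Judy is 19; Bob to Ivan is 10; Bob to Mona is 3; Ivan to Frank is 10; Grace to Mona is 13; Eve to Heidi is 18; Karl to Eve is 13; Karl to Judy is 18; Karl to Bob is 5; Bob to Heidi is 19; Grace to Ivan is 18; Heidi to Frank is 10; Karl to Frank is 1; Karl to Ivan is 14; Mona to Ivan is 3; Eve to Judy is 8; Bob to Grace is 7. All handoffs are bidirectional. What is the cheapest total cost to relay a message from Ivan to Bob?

6

Checking several routes:
Ivan - Bob: 10
Ivan - Frank - Karl - Bob: 10 + 1 + 5 = 16
Ivan - Mona - Grace - Bob: 3 + 13 + 7 = 23
Ivan - Karl - Bob: 14 + 5 = 19
Ivan - Mona - Bob: 3 + 3 = 6
Shortest: 6.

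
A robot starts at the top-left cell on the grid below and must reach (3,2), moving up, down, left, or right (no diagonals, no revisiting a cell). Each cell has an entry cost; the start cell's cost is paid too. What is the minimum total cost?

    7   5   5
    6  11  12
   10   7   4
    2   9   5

38

Cheapest: [0,0]→[0,1]→[0,2]→[1,2]→[2,2]→[3,2]
  7 + 5 + 5 + 12 + 4 + 5 = 38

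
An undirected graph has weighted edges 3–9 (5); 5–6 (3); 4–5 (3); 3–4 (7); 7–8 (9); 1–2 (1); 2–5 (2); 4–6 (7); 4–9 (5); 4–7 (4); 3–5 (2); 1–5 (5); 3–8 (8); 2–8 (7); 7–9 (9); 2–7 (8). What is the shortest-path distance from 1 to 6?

6

Comparing a few candidate routes:
1 -> 2 -> 5 -> 6: 1 + 2 + 3 = 6
1 -> 5 -> 6: 5 + 3 = 8
1 -> 5 -> 4 -> 6: 5 + 3 + 7 = 15
1 -> 2 -> 5 -> 4 -> 6: 1 + 2 + 3 + 7 = 13
The minimum is 6.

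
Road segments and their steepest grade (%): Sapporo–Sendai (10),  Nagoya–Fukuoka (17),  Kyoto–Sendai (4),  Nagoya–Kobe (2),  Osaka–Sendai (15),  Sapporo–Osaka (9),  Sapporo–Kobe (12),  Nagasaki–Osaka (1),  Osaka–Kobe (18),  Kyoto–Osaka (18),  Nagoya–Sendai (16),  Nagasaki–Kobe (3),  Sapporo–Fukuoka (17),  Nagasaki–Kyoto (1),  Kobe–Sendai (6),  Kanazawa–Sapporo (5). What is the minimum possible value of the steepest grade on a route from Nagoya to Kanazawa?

9

A few of the Nagoya→Kanazawa routes:
Nagoya-Kobe-Sendai-Kyoto-Nagasaki-Osaka-Sapporo-Kanazawa: max(2, 6, 4, 1, 1, 9, 5) = 9
Nagoya-Kobe-Nagasaki-Kyoto-Sendai-Sapporo-Kanazawa: max(2, 3, 1, 4, 10, 5) = 10
Nagoya-Kobe-Nagasaki-Osaka-Sapporo-Kanazawa: max(2, 3, 1, 9, 5) = 9
Best route has worst link 9%.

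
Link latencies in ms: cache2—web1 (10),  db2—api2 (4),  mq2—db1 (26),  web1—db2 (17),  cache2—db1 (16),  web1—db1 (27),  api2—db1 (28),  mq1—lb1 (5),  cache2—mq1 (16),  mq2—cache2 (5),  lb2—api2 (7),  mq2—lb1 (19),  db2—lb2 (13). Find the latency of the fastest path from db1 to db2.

Comparing a few candidate routes:
db1→api2→db2: 28 + 4 = 32
db1→cache2→web1→db2: 16 + 10 + 17 = 43
db1→web1→db2: 27 + 17 = 44
Best route has total 32 ms.

32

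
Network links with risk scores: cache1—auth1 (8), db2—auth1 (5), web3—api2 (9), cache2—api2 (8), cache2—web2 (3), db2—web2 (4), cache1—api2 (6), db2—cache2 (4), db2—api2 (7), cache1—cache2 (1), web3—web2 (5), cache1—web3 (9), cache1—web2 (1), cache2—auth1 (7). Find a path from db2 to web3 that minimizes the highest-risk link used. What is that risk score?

5

A few of the db2→web3 routes:
db2 -> cache2 -> web2 -> web3: max(4, 3, 5) = 5
db2 -> api2 -> cache1 -> web2 -> web3: max(7, 6, 1, 5) = 7
db2 -> auth1 -> cache2 -> web2 -> web3: max(5, 7, 3, 5) = 7
db2 -> cache2 -> cache1 -> web2 -> web3: max(4, 1, 1, 5) = 5
db2 -> api2 -> cache1 -> cache2 -> web2 -> web3: max(7, 6, 1, 3, 5) = 7
db2 -> web2 -> web3: max(4, 5) = 5
Smallest bottleneck: 5.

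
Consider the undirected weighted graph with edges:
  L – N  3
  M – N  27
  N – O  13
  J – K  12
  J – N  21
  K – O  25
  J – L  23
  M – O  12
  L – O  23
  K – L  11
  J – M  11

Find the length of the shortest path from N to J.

21

A few of the N→J routes:
N - L - O - M - J: 3 + 23 + 12 + 11 = 49
N - M - J: 27 + 11 = 38
N - O - M - J: 13 + 12 + 11 = 36
N - L - J: 3 + 23 = 26
N - J: 21
N - L - K - J: 3 + 11 + 12 = 26
Shortest: 21.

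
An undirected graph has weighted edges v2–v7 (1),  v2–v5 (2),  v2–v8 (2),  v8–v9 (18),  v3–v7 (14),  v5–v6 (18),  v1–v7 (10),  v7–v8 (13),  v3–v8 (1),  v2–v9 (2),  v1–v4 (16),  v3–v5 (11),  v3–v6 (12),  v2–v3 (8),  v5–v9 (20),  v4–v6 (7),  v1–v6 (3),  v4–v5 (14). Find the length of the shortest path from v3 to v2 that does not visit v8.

Some routes from v3 to v2 avoiding v8:
v3→v7→v2: 14 + 1 = 15
v3→v2: 8
v3→v5→v2: 11 + 2 = 13
Shortest: 8.

8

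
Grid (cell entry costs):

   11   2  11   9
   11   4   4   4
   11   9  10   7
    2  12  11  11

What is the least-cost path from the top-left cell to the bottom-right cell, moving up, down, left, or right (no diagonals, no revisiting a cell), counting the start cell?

43

One optimal route is [0,0] [0,1] [1,1] [1,2] [1,3] [2,3] [3,3].
Its cost is 11 + 2 + 4 + 4 + 4 + 7 + 11 = 43.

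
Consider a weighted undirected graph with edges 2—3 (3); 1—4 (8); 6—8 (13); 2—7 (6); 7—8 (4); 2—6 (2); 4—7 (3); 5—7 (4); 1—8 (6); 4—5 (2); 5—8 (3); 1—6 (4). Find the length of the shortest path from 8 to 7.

4

Comparing a few candidate routes:
8 - 1 - 4 - 7: 6 + 8 + 3 = 17
8 - 5 - 4 - 7: 3 + 2 + 3 = 8
8 - 5 - 7: 3 + 4 = 7
8 - 7: 4
The minimum is 4.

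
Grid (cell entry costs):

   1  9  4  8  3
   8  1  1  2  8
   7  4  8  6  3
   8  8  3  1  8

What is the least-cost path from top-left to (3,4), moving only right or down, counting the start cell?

One optimal route is (0,0) -> (1,0) -> (1,1) -> (1,2) -> (1,3) -> (2,3) -> (3,3) -> (3,4).
Its cost is 1 + 8 + 1 + 1 + 2 + 6 + 1 + 8 = 28.

28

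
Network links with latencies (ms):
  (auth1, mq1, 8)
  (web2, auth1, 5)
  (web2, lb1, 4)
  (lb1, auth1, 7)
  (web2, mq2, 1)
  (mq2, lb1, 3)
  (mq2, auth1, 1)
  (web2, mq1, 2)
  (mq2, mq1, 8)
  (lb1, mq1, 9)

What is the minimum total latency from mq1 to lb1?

6

Some routes from mq1 to lb1:
mq1-web2-auth1-mq2-lb1: 2 + 5 + 1 + 3 = 11
mq1-web2-mq2-auth1-lb1: 2 + 1 + 1 + 7 = 11
mq1-web2-lb1: 2 + 4 = 6
mq1-web2-mq2-lb1: 2 + 1 + 3 = 6
mq1-lb1: 9
The minimum is 6 ms.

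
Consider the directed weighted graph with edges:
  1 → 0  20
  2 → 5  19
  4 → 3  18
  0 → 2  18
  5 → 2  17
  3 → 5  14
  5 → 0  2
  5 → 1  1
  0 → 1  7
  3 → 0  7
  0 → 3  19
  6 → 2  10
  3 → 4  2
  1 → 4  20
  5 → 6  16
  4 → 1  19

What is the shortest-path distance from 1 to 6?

68

Candidate routes:
1 -> 4 -> 3 -> 5 -> 6: 20 + 18 + 14 + 16 = 68
1 -> 0 -> 3 -> 5 -> 6: 20 + 19 + 14 + 16 = 69
1 -> 4 -> 3 -> 0 -> 2 -> 5 -> 6: 20 + 18 + 7 + 18 + 19 + 16 = 98
1 -> 0 -> 2 -> 5 -> 6: 20 + 18 + 19 + 16 = 73
Shortest: 68.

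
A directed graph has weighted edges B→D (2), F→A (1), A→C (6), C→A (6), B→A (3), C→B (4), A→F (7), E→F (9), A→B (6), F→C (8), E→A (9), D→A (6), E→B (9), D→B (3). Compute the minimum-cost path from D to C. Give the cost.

Routes from D to C:
D→B→A→F→C: 3 + 3 + 7 + 8 = 21
D→A→F→C: 6 + 7 + 8 = 21
D→A→C: 6 + 6 = 12
D→B→A→C: 3 + 3 + 6 = 12
The minimum is 12.

12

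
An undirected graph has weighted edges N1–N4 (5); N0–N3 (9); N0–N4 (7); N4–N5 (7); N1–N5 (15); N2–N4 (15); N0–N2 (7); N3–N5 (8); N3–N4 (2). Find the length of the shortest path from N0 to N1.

A few of the N0→N1 routes:
N0 - N3 - N4 - N1: 9 + 2 + 5 = 16
N0 - N2 - N4 - N1: 7 + 15 + 5 = 27
N0 - N4 - N1: 7 + 5 = 12
Best route has total 12.

12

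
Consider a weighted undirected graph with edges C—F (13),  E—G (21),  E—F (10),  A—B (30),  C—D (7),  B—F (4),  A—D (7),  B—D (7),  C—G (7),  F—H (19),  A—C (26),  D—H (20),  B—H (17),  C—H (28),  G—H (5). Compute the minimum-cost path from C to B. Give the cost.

14

Comparing a few candidate routes:
C -> D -> B: 7 + 7 = 14
C -> G -> H -> B: 7 + 5 + 17 = 29
C -> F -> B: 13 + 4 = 17
Shortest: 14.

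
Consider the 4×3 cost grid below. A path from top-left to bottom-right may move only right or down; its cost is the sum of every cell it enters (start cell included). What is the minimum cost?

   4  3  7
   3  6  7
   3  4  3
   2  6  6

23

Cheapest: r0c0 -> r1c0 -> r2c0 -> r2c1 -> r2c2 -> r3c2
  4 + 3 + 3 + 4 + 3 + 6 = 23
For comparison, the top-then-right route costs 30.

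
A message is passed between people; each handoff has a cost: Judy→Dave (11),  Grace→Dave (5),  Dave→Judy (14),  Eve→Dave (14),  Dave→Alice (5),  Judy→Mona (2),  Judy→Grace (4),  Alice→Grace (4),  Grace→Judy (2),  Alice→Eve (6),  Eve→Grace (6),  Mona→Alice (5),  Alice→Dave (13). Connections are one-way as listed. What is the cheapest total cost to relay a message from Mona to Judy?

Comparing a few candidate routes:
Mona-Alice-Eve-Grace-Judy: 5 + 6 + 6 + 2 = 19
Mona-Alice-Dave-Judy: 5 + 13 + 14 = 32
Mona-Alice-Grace-Dave-Judy: 5 + 4 + 5 + 14 = 28
Mona-Alice-Eve-Grace-Dave-Judy: 5 + 6 + 6 + 5 + 14 = 36
Mona-Alice-Grace-Judy: 5 + 4 + 2 = 11
The minimum is 11.

11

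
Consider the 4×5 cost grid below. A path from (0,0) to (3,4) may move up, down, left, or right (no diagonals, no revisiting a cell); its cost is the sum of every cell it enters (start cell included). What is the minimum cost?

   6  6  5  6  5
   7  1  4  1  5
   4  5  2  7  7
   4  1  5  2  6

Path (0,0) (0,1) (1,1) (1,2) (2,2) (3,2) (3,3) (3,4): 6 + 6 + 1 + 4 + 2 + 5 + 2 + 6 = 32.

32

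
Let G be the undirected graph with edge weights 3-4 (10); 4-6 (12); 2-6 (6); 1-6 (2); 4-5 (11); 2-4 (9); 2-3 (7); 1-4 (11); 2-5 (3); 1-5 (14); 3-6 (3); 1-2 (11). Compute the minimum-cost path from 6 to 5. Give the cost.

9

Checking several routes:
6-2-5: 6 + 3 = 9
6-3-2-5: 3 + 7 + 3 = 13
6-1-2-5: 2 + 11 + 3 = 16
The minimum is 9.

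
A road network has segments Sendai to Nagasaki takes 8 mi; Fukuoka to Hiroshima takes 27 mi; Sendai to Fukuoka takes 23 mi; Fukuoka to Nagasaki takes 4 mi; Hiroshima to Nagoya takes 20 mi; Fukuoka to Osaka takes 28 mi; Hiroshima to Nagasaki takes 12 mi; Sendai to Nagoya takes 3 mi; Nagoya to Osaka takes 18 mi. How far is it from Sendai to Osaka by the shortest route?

21

Comparing a few candidate routes:
Sendai→Nagoya→Osaka: 3 + 18 = 21
Sendai→Nagasaki→Hiroshima→Nagoya→Osaka: 8 + 12 + 20 + 18 = 58
Sendai→Nagasaki→Hiroshima→Fukuoka→Osaka: 8 + 12 + 27 + 28 = 75
Sendai→Nagasaki→Fukuoka→Osaka: 8 + 4 + 28 = 40
Sendai→Fukuoka→Osaka: 23 + 28 = 51
Sendai→Nagoya→Hiroshima→Nagasaki→Fukuoka→Osaka: 3 + 20 + 12 + 4 + 28 = 67
The minimum is 21 mi.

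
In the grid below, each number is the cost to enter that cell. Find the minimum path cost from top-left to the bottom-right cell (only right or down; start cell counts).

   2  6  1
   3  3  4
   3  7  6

18

Best path: (0,0) (1,0) (1,1) (1,2) (2,2)
Cost: 2 + 3 + 3 + 4 + 6 = 18
For comparison, the top-then-right route costs 19.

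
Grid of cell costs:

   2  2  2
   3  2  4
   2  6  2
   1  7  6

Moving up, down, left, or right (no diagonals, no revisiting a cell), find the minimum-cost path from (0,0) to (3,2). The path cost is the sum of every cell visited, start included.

Cheapest: r0c0 -> r0c1 -> r0c2 -> r1c2 -> r2c2 -> r3c2
  2 + 2 + 2 + 4 + 2 + 6 = 18

18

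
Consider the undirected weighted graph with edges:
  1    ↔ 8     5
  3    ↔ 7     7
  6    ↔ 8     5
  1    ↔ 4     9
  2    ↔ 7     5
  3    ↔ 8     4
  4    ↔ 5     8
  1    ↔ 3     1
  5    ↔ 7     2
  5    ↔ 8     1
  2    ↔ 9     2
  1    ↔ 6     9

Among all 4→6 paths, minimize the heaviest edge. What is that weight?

Some routes from 4 to 6:
4 -> 5 -> 7 -> 3 -> 1 -> 8 -> 6: max(8, 2, 7, 1, 5, 5) = 8
4 -> 1 -> 3 -> 8 -> 6: max(9, 1, 4, 5) = 9
4 -> 1 -> 3 -> 7 -> 5 -> 8 -> 6: max(9, 1, 7, 2, 1, 5) = 9
4 -> 1 -> 8 -> 6: max(9, 5, 5) = 9
4 -> 5 -> 7 -> 3 -> 8 -> 6: max(8, 2, 7, 4, 5) = 8
4 -> 5 -> 8 -> 6: max(8, 1, 5) = 8
Smallest bottleneck: 8.

8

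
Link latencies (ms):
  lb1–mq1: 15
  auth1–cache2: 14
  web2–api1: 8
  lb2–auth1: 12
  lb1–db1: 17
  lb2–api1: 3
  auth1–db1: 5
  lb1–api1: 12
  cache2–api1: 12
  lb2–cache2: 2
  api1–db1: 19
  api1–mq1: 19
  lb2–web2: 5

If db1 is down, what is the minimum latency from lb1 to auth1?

27

Some routes from lb1 to auth1 avoiding db1:
lb1-api1-lb2-cache2-auth1: 12 + 3 + 2 + 14 = 31
lb1-api1-web2-lb2-auth1: 12 + 8 + 5 + 12 = 37
lb1-api1-cache2-auth1: 12 + 12 + 14 = 38
lb1-api1-lb2-auth1: 12 + 3 + 12 = 27
lb1-api1-cache2-lb2-auth1: 12 + 12 + 2 + 12 = 38
Best route has total 27 ms.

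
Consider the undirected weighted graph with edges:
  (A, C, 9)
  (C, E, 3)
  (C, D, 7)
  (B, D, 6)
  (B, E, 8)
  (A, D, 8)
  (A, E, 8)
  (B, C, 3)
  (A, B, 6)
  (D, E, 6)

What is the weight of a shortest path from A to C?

9

A few of the A→C routes:
A→C: 9
A→B→C: 6 + 3 = 9
A→E→C: 8 + 3 = 11
Shortest: 9.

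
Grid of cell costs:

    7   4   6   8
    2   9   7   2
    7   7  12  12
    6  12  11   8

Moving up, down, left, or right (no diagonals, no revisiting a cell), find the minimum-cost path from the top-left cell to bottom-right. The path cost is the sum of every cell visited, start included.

Take (0,0) -> (0,1) -> (0,2) -> (1,2) -> (1,3) -> (2,3) -> (3,3) for a total of 7 + 4 + 6 + 7 + 2 + 12 + 8 = 46.

46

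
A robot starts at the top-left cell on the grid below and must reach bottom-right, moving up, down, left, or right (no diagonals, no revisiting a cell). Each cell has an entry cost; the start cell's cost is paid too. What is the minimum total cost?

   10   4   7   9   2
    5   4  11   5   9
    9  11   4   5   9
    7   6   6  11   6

Take [0,0] → [0,1] → [1,1] → [1,2] → [2,2] → [2,3] → [2,4] → [3,4] for a total of 10 + 4 + 4 + 11 + 4 + 5 + 9 + 6 = 53.

53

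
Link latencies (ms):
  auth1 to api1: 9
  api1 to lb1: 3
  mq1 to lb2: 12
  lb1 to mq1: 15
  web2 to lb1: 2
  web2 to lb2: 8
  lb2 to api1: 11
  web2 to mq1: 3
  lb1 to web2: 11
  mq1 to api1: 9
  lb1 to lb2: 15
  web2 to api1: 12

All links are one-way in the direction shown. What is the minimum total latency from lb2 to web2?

25

Routes from lb2 to web2:
lb2→api1→lb1→web2: 11 + 3 + 11 = 25
Shortest: 25 ms.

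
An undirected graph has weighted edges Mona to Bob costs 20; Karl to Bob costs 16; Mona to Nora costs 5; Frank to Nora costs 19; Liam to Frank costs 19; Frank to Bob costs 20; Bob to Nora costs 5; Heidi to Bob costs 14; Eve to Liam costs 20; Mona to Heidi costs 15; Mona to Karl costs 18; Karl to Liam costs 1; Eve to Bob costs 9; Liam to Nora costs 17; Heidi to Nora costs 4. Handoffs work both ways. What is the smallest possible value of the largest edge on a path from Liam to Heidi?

16

Comparing a few candidate routes:
Liam→Nora→Bob→Heidi: max(17, 5, 14) = 17
Liam→Karl→Bob→Nora→Heidi: max(1, 16, 5, 4) = 16
Liam→Karl→Bob→Heidi: max(1, 16, 14) = 16
Liam→Nora→Mona→Heidi: max(17, 5, 15) = 17
Liam→Nora→Heidi: max(17, 4) = 17
Liam→Karl→Bob→Nora→Mona→Heidi: max(1, 16, 5, 5, 15) = 16
Smallest bottleneck: 16.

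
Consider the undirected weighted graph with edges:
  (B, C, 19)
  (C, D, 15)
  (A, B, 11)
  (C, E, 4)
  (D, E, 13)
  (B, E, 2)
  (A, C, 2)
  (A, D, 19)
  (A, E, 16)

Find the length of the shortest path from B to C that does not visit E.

13

Candidate routes:
B→A→D→C: 11 + 19 + 15 = 45
B→C: 19
B→A→C: 11 + 2 = 13
Best route has total 13.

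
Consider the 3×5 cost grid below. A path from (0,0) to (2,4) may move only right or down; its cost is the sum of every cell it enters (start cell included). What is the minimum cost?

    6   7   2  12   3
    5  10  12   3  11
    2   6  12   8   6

44

Take r0c0 -> r0c1 -> r0c2 -> r0c3 -> r1c3 -> r2c3 -> r2c4 for a total of 6 + 7 + 2 + 12 + 3 + 8 + 6 = 44.
(Top row then right column would cost 47.)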